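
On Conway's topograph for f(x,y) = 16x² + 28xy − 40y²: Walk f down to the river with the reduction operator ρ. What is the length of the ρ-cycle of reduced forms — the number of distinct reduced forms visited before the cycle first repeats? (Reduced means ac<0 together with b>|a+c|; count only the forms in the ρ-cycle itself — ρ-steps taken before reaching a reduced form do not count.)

D = 3344, ⌊√D⌋ = 57
river: ρ → (-40,52,4)
river: ρ → (4,52,-40)
river: ρ → (-40,28,16)
river: ρ → (16,36,-32)
river: ρ → (-32,28,20)
river: ρ → (20,52,-8)
river: ρ → (-8,44,44)
river: ρ → (44,44,-8)
river: ρ → (-8,52,20)
river: ρ → (20,28,-32)
river: ρ → (-32,36,16)
river: ρ → (16,28,-40)
ρ-cycle length = 12 (tail of 0 descent steps not counted)

12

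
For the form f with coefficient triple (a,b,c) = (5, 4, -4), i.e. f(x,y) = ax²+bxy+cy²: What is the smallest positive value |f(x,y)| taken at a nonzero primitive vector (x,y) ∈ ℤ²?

river: ρ → (-4,4,5)
river: ρ → (5,6,-3)
river: ρ → (-3,6,5)
river: ρ → (5,4,-4)
closes: descent 0, river 4
min |a| on river = 3

3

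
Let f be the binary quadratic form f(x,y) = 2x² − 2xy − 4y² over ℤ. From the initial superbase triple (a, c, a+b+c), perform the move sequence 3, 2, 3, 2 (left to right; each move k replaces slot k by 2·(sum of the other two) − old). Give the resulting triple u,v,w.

start (2,-4,-4) = (f(1,0),f(0,1),f(1,1))
replace slot 3: 2·(2+(-4)) − (-4) = 0 → (2,-4,0)
replace slot 2: 2·(2+0) − (-4) = 8 → (2,8,0)
replace slot 3: 2·(2+8) − 0 = 20 → (2,8,20)
replace slot 2: 2·(2+20) − 8 = 36 → (2,36,20)

2,36,20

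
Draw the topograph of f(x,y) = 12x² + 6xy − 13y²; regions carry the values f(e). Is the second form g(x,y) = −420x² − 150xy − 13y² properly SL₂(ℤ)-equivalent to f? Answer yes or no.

D₁ = 660, D₂ = 660
river cycle of f (length 8): (-13, 20, 5), (5, 20, -13), (-13, 6, 12), (12, 18, -7), (-7, 24, 3), (3, 24, -7), (-7, 18, 12), (12, 6, -13)
river cycle of g (length 8): (-13, 20, 5), (5, 20, -13), (-13, 6, 12), (12, 18, -7), (-7, 24, 3), (3, 24, -7), (-7, 18, 12), (12, 6, -13)
cycles coincide ⇒ equivalent

yes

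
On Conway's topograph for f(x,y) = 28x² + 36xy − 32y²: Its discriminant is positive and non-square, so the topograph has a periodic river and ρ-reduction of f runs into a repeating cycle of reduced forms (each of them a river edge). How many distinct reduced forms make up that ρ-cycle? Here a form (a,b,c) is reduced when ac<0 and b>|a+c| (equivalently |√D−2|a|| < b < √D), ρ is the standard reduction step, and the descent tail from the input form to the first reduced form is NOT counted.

D = 4880, ⌊√D⌋ = 69
river: ρ → (-32,28,32)
river: ρ → (32,36,-28)
river: ρ → (-28,20,40)
river: ρ → (40,60,-8)
river: ρ → (-8,68,8)
river: ρ → (8,60,-40)
river: ρ → (-40,20,28)
river: ρ → (28,36,-32)
ρ-cycle length = 8 (tail of 0 descent steps not counted)

8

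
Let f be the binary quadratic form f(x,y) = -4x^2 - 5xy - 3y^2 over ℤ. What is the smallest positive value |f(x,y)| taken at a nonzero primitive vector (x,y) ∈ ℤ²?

translate: b→-3 (≡5 mod 8), so (4,5,3)→(4,-3,2)
flip: (4,-3,2)→(2,3,4)
translate: b→-1 (≡3 mod 4), so (2,3,4)→(2,-1,3)
reduced (well bottom): (2,-1,3) with a≤c, −a<b≤a
well minimum |f| = |-2| = 2 (negative-definite)

2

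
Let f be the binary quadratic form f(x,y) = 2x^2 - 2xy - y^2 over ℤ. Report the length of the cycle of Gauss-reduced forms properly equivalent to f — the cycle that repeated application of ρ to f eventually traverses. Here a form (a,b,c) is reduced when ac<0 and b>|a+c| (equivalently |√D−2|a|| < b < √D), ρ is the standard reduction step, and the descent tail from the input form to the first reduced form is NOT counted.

D = 12, ⌊√D⌋ = 3
descent: ρ → (-1,2,2)  [lands on river]
river: ρ → (2,2,-1)
ρ-cycle length = 2 (tail of 1 descent step not counted)

2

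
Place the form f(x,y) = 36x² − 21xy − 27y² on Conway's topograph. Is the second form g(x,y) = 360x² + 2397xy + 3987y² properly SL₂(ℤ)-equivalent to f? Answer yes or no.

D₁ = 4329, D₂ = 4329
river cycle of f (length 30): (-27, 21, 36), (36, 51, -12), (-12, 45, 48), (48, 51, -9), (-9, 57, 30), (30, 63, -3), (-3, 63, 30), (30, 57, -9), (-9, 51, 48), (48, 45, -12), … (20 more)
river cycle of g (length 30): (36, 51, -12), (-12, 45, 48), (48, 51, -9), (-9, 57, 30), (30, 63, -3), (-3, 63, 30), (30, 57, -9), (-9, 51, 48), (48, 45, -12), (-12, 51, 36), … (20 more)
cycles coincide ⇒ equivalent

yes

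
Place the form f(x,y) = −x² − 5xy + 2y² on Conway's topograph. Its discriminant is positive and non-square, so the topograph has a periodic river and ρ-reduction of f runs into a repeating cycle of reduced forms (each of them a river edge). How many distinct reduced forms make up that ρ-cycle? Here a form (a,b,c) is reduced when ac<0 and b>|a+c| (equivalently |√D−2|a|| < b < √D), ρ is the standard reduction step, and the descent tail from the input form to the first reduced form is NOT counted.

D = 33, ⌊√D⌋ = 5
descent: ρ → (2,5,-1)  [lands on river]
river: ρ → (-1,5,2)
river: ρ → (2,3,-3)
river: ρ → (-3,3,2)
ρ-cycle length = 4 (tail of 1 descent step not counted)

4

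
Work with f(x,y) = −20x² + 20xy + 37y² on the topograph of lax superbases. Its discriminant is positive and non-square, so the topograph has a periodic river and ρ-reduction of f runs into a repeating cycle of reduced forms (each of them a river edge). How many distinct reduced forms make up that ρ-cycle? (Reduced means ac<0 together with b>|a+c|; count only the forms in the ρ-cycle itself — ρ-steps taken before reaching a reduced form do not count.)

D = 3360, ⌊√D⌋ = 57
river: ρ → (37,54,-3)
river: ρ → (-3,54,37)
river: ρ → (37,20,-20)
river: ρ → (-20,20,37)
ρ-cycle length = 4 (tail of 0 descent steps not counted)

4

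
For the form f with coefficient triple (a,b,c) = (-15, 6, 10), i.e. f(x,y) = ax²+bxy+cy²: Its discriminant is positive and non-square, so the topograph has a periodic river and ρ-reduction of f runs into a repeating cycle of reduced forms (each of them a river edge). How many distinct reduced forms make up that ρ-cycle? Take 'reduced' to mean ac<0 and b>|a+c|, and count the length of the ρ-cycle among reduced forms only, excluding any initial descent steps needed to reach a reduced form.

D = 636, ⌊√D⌋ = 25
river: ρ → (10,14,-11)
river: ρ → (-11,8,13)
river: ρ → (13,18,-6)
river: ρ → (-6,18,13)
river: ρ → (13,8,-11)
river: ρ → (-11,14,10)
river: ρ → (10,6,-15)
river: ρ → (-15,24,1)
river: ρ → (1,24,-15)
river: ρ → (-15,6,10)
ρ-cycle length = 10 (tail of 0 descent steps not counted)

10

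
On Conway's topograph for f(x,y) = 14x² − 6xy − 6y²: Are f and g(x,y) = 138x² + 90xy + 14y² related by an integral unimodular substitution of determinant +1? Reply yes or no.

D₁ = 372, D₂ = 372
river cycle of f (length 2): (-6, 18, 2), (2, 18, -6)
river cycle of g (length 2): (-6, 18, 2), (2, 18, -6)
cycles coincide ⇒ equivalent

yes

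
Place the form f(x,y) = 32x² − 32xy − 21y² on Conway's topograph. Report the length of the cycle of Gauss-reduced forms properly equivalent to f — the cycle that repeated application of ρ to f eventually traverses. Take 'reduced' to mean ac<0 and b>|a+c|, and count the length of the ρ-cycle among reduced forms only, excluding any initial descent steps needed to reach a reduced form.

D = 3712, ⌊√D⌋ = 60
descent: ρ → (-21,32,32)  [lands on river]
river: ρ → (32,32,-21)
river: ρ → (-21,52,12)
river: ρ → (12,44,-37)
river: ρ → (-37,30,19)
river: ρ → (19,46,-21)
river: ρ → (-21,38,27)
river: ρ → (27,16,-32)
river: ρ → (-32,48,11)
river: ρ → (11,40,-48)
river: ρ → (-48,56,3)
river: ρ → (3,58,-29)
river: ρ → (-29,58,3)
river: ρ → (3,56,-48)
river: ρ → (-48,40,11)
river: ρ → (11,48,-32)
river: ρ → (-32,16,27)
river: ρ → (27,38,-21)
river: ρ → (-21,46,19)
river: ρ → (19,30,-37)
river: ρ → (-37,44,12)
river: ρ → (12,52,-21)
ρ-cycle length = 22 (tail of 1 descent step not counted)

22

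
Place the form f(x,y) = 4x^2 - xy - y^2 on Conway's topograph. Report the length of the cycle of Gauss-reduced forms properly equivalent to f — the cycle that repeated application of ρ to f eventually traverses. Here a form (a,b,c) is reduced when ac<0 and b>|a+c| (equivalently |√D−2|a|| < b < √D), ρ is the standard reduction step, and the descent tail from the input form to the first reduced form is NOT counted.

D = 17, ⌊√D⌋ = 4
descent: ρ → (-1,3,2)  [lands on river]
river: ρ → (2,1,-2)
river: ρ → (-2,3,1)
river: ρ → (1,3,-2)
river: ρ → (-2,1,2)
river: ρ → (2,3,-1)
ρ-cycle length = 6 (tail of 1 descent step not counted)

6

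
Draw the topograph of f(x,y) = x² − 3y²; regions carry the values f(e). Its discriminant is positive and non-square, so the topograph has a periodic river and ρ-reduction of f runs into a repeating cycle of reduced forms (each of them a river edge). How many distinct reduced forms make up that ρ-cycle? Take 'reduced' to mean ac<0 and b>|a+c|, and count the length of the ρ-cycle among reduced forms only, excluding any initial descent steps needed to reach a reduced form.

D = 12, ⌊√D⌋ = 3
descent: ρ → (-3,0,1)
descent: ρ → (1,2,-2)  [lands on river]
river: ρ → (-2,2,1)
ρ-cycle length = 2 (tail of 2 descent steps not counted)

2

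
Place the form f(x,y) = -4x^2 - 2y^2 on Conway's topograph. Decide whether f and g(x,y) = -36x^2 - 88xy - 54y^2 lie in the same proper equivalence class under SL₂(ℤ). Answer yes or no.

D₁ = -32, D₂ = -32
f is negative-definite; reduce −f:
−f: flip: (4,0,2)→(2,0,4)
−f: reduced (well bottom): (2,0,4) with a≤c, −a<b≤a
flip sign back: reduced form of f is (-2,0,-4)
g is negative-definite; reduce −g:
−g: translate: b→16 (≡88 mod 72), so (36,88,54)→(36,16,2)
−g: flip: (36,16,2)→(2,-16,36)
−g: translate: b→0 (≡-16 mod 4), so (2,-16,36)→(2,0,4)
−g: reduced (well bottom): (2,0,4) with a≤c, −a<b≤a
flip sign back: reduced form of g is (-2,0,-4)
reduced forms (-2, 0, -4) vs (-2, 0, -4) ⇒ equivalent

yes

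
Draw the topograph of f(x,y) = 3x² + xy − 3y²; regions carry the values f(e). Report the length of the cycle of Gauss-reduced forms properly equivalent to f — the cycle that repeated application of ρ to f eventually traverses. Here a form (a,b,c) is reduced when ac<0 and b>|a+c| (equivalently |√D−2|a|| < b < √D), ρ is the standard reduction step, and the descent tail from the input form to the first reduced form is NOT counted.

D = 37, ⌊√D⌋ = 6
river: ρ → (-3,5,1)
river: ρ → (1,5,-3)
river: ρ → (-3,1,3)
river: ρ → (3,5,-1)
river: ρ → (-1,5,3)
river: ρ → (3,1,-3)
ρ-cycle length = 6 (tail of 0 descent steps not counted)

6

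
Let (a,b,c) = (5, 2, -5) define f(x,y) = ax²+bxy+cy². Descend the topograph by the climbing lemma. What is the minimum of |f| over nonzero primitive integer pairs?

river: ρ → (-5,8,2)
river: ρ → (2,8,-5)
river: ρ → (-5,2,5)
river: ρ → (5,8,-2)
river: ρ → (-2,8,5)
river: ρ → (5,2,-5)
closes: descent 0, river 6
min |a| on river = 2

2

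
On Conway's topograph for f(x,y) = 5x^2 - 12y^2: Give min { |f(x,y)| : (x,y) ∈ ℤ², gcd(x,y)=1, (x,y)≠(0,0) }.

descent: ρ → (-12,0,5)
descent: ρ → (5,10,-7)  [lands on river]
river: ρ → (-7,4,8)
river: ρ → (8,12,-3)
river: ρ → (-3,12,8)
river: ρ → (8,4,-7)
river: ρ → (-7,10,5)
closes: descent 2, river 6
min |a| on river = 3

3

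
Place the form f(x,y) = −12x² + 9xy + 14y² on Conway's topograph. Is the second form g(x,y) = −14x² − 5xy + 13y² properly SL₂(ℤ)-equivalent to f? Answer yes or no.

D₁ = 753, D₂ = 753
river cycle of f (length 24): (14, 19, -7), (-7, 23, 8), (8, 25, -4), (-4, 23, 14), (14, 5, -13), (-13, 21, 6), (6, 27, -1), (-1, 27, 6), (6, 21, -13), (-13, 5, 14), … (14 more)
river cycle of g (length 24): (13, 5, -14), (-14, 23, 4), (4, 25, -8), (-8, 23, 7), (7, 19, -14), (-14, 9, 12), (12, 15, -11), (-11, 7, 16), (16, 25, -2), (-2, 27, 3), … (14 more)
cycles differ ⇒ inequivalent

no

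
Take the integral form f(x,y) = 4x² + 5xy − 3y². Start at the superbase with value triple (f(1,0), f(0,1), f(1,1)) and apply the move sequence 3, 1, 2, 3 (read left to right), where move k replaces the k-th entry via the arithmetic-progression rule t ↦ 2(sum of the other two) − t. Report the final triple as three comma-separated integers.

start (4,-3,6) = (f(1,0),f(0,1),f(1,1))
replace slot 3: 2·(4+(-3)) − 6 = -4 → (4,-3,-4)
replace slot 1: 2·((-3)+(-4)) − 4 = -18 → (-18,-3,-4)
replace slot 2: 2·((-18)+(-4)) − (-3) = -41 → (-18,-41,-4)
replace slot 3: 2·((-18)+(-41)) − (-4) = -114 → (-18,-41,-114)

-18,-41,-114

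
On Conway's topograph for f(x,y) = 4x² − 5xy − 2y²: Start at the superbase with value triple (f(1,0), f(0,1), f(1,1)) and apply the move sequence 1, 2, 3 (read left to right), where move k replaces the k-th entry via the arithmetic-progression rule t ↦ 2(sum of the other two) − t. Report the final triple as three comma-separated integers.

start (4,-2,-3) = (f(1,0),f(0,1),f(1,1))
replace slot 1: 2·((-2)+(-3)) − 4 = -14 → (-14,-2,-3)
replace slot 2: 2·((-14)+(-3)) − (-2) = -32 → (-14,-32,-3)
replace slot 3: 2·((-14)+(-32)) − (-3) = -89 → (-14,-32,-89)

-14,-32,-89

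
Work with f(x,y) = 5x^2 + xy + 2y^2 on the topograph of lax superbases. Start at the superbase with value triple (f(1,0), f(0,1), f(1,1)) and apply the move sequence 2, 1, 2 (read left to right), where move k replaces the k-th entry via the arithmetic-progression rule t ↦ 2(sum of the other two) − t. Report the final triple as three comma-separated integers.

start (5,2,8) = (f(1,0),f(0,1),f(1,1))
replace slot 2: 2·(5+8) − 2 = 24 → (5,24,8)
replace slot 1: 2·(24+8) − 5 = 59 → (59,24,8)
replace slot 2: 2·(59+8) − 24 = 110 → (59,110,8)

59,110,8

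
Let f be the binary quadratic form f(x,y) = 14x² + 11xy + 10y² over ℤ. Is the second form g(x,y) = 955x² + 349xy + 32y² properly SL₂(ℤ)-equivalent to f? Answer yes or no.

D₁ = -439, D₂ = -439
f: flip: (14,11,10)→(10,-11,14)
f: translate: b→9 (≡-11 mod 20), so (10,-11,14)→(10,9,13)
f: reduced (well bottom): (10,9,13) with a≤c, −a<b≤a
g: flip: (955,349,32)→(32,-349,955)
g: translate: b→-29 (≡-349 mod 64), so (32,-349,955)→(32,-29,10)
g: flip: (32,-29,10)→(10,29,32)
g: translate: b→9 (≡29 mod 20), so (10,29,32)→(10,9,13)
g: reduced (well bottom): (10,9,13) with a≤c, −a<b≤a
reduced forms (10, 9, 13) vs (10, 9, 13) ⇒ equivalent

yes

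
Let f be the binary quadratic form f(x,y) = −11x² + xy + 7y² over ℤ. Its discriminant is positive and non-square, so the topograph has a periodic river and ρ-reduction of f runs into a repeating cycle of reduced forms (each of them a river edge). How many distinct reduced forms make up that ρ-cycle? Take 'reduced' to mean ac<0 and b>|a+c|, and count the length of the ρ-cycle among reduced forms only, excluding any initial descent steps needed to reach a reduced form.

D = 309, ⌊√D⌋ = 17
descent: ρ → (7,13,-5)  [lands on river]
river: ρ → (-5,17,1)
river: ρ → (1,17,-5)
river: ρ → (-5,13,7)
river: ρ → (7,15,-3)
river: ρ → (-3,15,7)
ρ-cycle length = 6 (tail of 1 descent step not counted)

6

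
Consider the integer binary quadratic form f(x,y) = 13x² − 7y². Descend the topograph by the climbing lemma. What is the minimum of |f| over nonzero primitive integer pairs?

descent: ρ → (-7,14,6)  [lands on river]
river: ρ → (6,10,-11)
river: ρ → (-11,12,5)
river: ρ → (5,18,-2)
river: ρ → (-2,18,5)
river: ρ → (5,12,-11)
river: ρ → (-11,10,6)
river: ρ → (6,14,-7)
closes: descent 1, river 8
min |a| on river = 2

2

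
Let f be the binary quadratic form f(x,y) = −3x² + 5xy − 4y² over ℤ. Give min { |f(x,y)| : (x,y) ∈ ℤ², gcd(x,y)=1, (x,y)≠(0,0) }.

translate: b→1 (≡-5 mod 6), so (3,-5,4)→(3,1,2)
flip: (3,1,2)→(2,-1,3)
reduced (well bottom): (2,-1,3) with a≤c, −a<b≤a
well minimum |f| = |-2| = 2 (negative-definite)

2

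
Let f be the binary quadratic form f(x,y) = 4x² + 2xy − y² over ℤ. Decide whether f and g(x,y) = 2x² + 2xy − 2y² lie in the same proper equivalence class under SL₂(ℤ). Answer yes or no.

D₁ = 20, D₂ = 20
river cycle of f (length 2): (-1, 4, 1), (1, 4, -1)
river cycle of g (length 2): (-2, 2, 2), (2, 2, -2)
cycles differ ⇒ inequivalent

no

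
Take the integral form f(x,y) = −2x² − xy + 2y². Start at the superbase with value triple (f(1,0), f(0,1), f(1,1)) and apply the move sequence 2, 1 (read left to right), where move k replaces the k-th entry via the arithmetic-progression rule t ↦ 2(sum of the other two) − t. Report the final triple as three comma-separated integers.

start (-2,2,-1) = (f(1,0),f(0,1),f(1,1))
replace slot 2: 2·((-2)+(-1)) − 2 = -8 → (-2,-8,-1)
replace slot 1: 2·((-8)+(-1)) − (-2) = -16 → (-16,-8,-1)

-16,-8,-1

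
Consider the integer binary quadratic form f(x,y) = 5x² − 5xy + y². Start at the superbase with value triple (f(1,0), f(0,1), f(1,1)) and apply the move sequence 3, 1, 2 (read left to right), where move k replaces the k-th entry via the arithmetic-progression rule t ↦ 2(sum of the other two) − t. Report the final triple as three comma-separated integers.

start (5,1,1) = (f(1,0),f(0,1),f(1,1))
replace slot 3: 2·(5+1) − 1 = 11 → (5,1,11)
replace slot 1: 2·(1+11) − 5 = 19 → (19,1,11)
replace slot 2: 2·(19+11) − 1 = 59 → (19,59,11)

19,59,11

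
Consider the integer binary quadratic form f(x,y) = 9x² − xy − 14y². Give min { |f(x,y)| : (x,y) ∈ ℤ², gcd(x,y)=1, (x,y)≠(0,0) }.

descent: ρ → (-14,1,9)
descent: ρ → (9,17,-6)  [lands on river]
river: ρ → (-6,19,6)
river: ρ → (6,17,-9)
river: ρ → (-9,19,4)
river: ρ → (4,21,-4)
river: ρ → (-4,19,9)
closes: descent 2, river 6
min |a| on river = 4

4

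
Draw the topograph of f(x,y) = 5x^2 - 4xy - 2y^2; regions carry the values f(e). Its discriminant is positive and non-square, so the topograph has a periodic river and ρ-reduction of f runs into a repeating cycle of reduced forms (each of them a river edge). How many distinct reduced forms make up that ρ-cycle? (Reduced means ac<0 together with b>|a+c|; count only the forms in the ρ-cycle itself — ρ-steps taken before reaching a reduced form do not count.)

D = 56, ⌊√D⌋ = 7
descent: ρ → (-2,4,5)  [lands on river]
river: ρ → (5,6,-1)
river: ρ → (-1,6,5)
river: ρ → (5,4,-2)
ρ-cycle length = 4 (tail of 1 descent step not counted)

4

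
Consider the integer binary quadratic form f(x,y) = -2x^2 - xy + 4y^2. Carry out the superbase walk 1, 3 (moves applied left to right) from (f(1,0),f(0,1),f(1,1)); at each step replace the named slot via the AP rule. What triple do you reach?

start (-2,4,1) = (f(1,0),f(0,1),f(1,1))
replace slot 1: 2·(4+1) − (-2) = 12 → (12,4,1)
replace slot 3: 2·(12+4) − 1 = 31 → (12,4,31)

12,4,31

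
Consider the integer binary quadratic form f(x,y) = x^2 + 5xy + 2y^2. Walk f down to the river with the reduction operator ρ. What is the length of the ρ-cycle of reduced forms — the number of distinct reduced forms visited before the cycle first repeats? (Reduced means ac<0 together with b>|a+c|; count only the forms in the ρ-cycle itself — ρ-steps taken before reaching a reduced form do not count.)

D = 17, ⌊√D⌋ = 4
descent: ρ → (2,3,-1)  [lands on river]
river: ρ → (-1,3,2)
river: ρ → (2,1,-2)
river: ρ → (-2,3,1)
river: ρ → (1,3,-2)
river: ρ → (-2,1,2)
ρ-cycle length = 6 (tail of 1 descent step not counted)

6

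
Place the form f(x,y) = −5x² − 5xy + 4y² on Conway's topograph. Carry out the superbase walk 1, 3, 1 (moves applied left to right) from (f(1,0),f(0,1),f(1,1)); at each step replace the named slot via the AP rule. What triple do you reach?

start (-5,4,-6) = (f(1,0),f(0,1),f(1,1))
replace slot 1: 2·(4+(-6)) − (-5) = 1 → (1,4,-6)
replace slot 3: 2·(1+4) − (-6) = 16 → (1,4,16)
replace slot 1: 2·(4+16) − 1 = 39 → (39,4,16)

39,4,16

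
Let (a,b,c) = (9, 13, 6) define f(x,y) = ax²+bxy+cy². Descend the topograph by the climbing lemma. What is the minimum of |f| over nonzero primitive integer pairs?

translate: b→-5 (≡13 mod 18), so (9,13,6)→(9,-5,2)
flip: (9,-5,2)→(2,5,9)
translate: b→1 (≡5 mod 4), so (2,5,9)→(2,1,6)
reduced (well bottom): (2,1,6) with a≤c, −a<b≤a
well minimum = a = 2

2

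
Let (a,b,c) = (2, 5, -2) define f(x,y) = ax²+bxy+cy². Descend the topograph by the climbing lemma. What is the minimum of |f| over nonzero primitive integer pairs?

river: ρ → (-2,3,4)
river: ρ → (4,5,-1)
river: ρ → (-1,5,4)
river: ρ → (4,3,-2)
river: ρ → (-2,5,2)
river: ρ → (2,3,-4)
river: ρ → (-4,5,1)
river: ρ → (1,5,-4)
river: ρ → (-4,3,2)
river: ρ → (2,5,-2)
closes: descent 0, river 10
min |a| on river = 1

1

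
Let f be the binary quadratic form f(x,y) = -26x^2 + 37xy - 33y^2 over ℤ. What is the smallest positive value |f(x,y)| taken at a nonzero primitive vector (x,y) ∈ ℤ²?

translate: b→15 (≡-37 mod 52), so (26,-37,33)→(26,15,22)
flip: (26,15,22)→(22,-15,26)
reduced (well bottom): (22,-15,26) with a≤c, −a<b≤a
well minimum |f| = |-22| = 22 (negative-definite)

22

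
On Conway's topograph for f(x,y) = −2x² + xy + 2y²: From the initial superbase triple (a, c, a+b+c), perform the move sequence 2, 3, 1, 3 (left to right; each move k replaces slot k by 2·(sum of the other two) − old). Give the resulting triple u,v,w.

start (-2,2,1) = (f(1,0),f(0,1),f(1,1))
replace slot 2: 2·((-2)+1) − 2 = -4 → (-2,-4,1)
replace slot 3: 2·((-2)+(-4)) − 1 = -13 → (-2,-4,-13)
replace slot 1: 2·((-4)+(-13)) − (-2) = -32 → (-32,-4,-13)
replace slot 3: 2·((-32)+(-4)) − (-13) = -59 → (-32,-4,-59)

-32,-4,-59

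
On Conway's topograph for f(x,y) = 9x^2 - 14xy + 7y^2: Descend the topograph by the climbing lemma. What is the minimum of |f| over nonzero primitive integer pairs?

translate: b→4 (≡-14 mod 18), so (9,-14,7)→(9,4,2)
flip: (9,4,2)→(2,-4,9)
translate: b→0 (≡-4 mod 4), so (2,-4,9)→(2,0,7)
reduced (well bottom): (2,0,7) with a≤c, −a<b≤a
well minimum = a = 2

2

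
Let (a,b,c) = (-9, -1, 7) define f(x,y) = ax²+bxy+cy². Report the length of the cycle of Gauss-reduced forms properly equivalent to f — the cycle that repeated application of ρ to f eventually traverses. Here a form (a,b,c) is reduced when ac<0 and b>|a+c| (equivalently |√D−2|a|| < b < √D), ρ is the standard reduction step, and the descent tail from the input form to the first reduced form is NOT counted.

D = 253, ⌊√D⌋ = 15
descent: ρ → (7,15,-1)  [lands on river]
river: ρ → (-1,15,7)
river: ρ → (7,13,-3)
river: ρ → (-3,11,11)
river: ρ → (11,11,-3)
river: ρ → (-3,13,7)
ρ-cycle length = 6 (tail of 1 descent step not counted)

6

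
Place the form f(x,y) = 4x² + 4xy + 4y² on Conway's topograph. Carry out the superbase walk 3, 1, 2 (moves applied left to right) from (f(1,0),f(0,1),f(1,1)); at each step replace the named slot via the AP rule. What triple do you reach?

start (4,4,12) = (f(1,0),f(0,1),f(1,1))
replace slot 3: 2·(4+4) − 12 = 4 → (4,4,4)
replace slot 1: 2·(4+4) − 4 = 12 → (12,4,4)
replace slot 2: 2·(12+4) − 4 = 28 → (12,28,4)

12,28,4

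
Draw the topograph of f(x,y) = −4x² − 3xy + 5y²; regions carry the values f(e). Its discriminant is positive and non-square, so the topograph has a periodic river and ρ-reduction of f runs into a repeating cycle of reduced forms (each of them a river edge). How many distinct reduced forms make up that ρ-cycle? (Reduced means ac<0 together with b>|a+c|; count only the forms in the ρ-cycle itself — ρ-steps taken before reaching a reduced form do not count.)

D = 89, ⌊√D⌋ = 9
descent: ρ → (5,3,-4)  [lands on river]
river: ρ → (-4,5,4)
river: ρ → (4,3,-5)
river: ρ → (-5,7,2)
river: ρ → (2,9,-1)
river: ρ → (-1,9,2)
river: ρ → (2,7,-5)
river: ρ → (-5,3,4)
river: ρ → (4,5,-4)
river: ρ → (-4,3,5)
river: ρ → (5,7,-2)
river: ρ → (-2,9,1)
river: ρ → (1,9,-2)
river: ρ → (-2,7,5)
ρ-cycle length = 14 (tail of 1 descent step not counted)

14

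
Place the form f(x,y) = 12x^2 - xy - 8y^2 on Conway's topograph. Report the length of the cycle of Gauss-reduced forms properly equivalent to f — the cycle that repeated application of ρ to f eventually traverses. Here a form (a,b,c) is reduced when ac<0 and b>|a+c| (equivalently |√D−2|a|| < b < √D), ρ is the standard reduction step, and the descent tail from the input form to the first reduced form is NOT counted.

D = 385, ⌊√D⌋ = 19
descent: ρ → (-8,17,3)  [lands on river]
river: ρ → (3,19,-2)
river: ρ → (-2,17,12)
river: ρ → (12,7,-7)
river: ρ → (-7,7,12)
river: ρ → (12,17,-2)
river: ρ → (-2,19,3)
river: ρ → (3,17,-8)
river: ρ → (-8,15,5)
river: ρ → (5,15,-8)
ρ-cycle length = 10 (tail of 1 descent step not counted)

10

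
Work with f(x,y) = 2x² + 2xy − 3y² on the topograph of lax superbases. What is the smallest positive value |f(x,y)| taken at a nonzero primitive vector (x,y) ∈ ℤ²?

river: ρ → (-3,4,1)
river: ρ → (1,4,-3)
river: ρ → (-3,2,2)
river: ρ → (2,2,-3)
closes: descent 0, river 4
min |a| on river = 1

1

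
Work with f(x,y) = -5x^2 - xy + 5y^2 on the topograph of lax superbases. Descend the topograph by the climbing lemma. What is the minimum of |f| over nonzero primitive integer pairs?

descent: ρ → (5,1,-5)  [lands on river]
river: ρ → (-5,9,1)
river: ρ → (1,9,-5)
river: ρ → (-5,1,5)
river: ρ → (5,9,-1)
river: ρ → (-1,9,5)
closes: descent 1, river 6
min |a| on river = 1

1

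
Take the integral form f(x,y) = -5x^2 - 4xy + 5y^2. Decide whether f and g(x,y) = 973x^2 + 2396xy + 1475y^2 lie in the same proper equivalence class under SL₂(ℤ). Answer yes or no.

D₁ = 116, D₂ = 116
river cycle of f (length 10): (5, 4, -5), (-5, 6, 4), (4, 10, -1), (-1, 10, 4), (4, 6, -5), (-5, 4, 5), (5, 6, -4), (-4, 10, 1), (1, 10, -4), (-4, 6, 5)
river cycle of g (length 10): (5, 4, -5), (-5, 6, 4), (4, 10, -1), (-1, 10, 4), (4, 6, -5), (-5, 4, 5), (5, 6, -4), (-4, 10, 1), (1, 10, -4), (-4, 6, 5)
cycles coincide ⇒ equivalent

yes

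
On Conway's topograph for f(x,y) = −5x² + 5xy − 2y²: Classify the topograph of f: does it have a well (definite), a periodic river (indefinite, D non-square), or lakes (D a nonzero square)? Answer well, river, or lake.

D = b²−4ac = 5² − 4·(-5)·(-2) = -15
D < 0 ⇒ definite ⇒ every region one sign ⇒ single well

well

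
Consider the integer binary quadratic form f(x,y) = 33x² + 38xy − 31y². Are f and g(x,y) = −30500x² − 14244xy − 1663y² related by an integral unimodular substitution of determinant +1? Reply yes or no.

D₁ = 5536, D₂ = 5536
river cycle of f (length 14): (-31, 24, 40), (40, 56, -15), (-15, 64, 24), (24, 32, -47), (-47, 62, 9), (9, 64, -40), (-40, 16, 33), (33, 50, -23), (-23, 42, 41), (41, 40, -24), … (4 more)
river cycle of g (length 14): (-15, 64, 24), (24, 32, -47), (-47, 62, 9), (9, 64, -40), (-40, 16, 33), (33, 50, -23), (-23, 42, 41), (41, 40, -24), (-24, 56, 25), (25, 44, -36), … (4 more)
cycles coincide ⇒ equivalent

yes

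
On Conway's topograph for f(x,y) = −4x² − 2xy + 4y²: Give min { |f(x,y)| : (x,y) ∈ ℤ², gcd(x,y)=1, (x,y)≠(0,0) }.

descent: ρ → (4,2,-4)  [lands on river]
river: ρ → (-4,6,2)
river: ρ → (2,6,-4)
river: ρ → (-4,2,4)
river: ρ → (4,6,-2)
river: ρ → (-2,6,4)
closes: descent 1, river 6
min |a| on river = 2

2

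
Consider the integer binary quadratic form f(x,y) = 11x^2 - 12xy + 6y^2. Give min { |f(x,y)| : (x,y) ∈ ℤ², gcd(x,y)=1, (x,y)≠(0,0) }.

translate: b→10 (≡-12 mod 22), so (11,-12,6)→(11,10,5)
flip: (11,10,5)→(5,-10,11)
translate: b→0 (≡-10 mod 10), so (5,-10,11)→(5,0,6)
reduced (well bottom): (5,0,6) with a≤c, −a<b≤a
well minimum = a = 5

5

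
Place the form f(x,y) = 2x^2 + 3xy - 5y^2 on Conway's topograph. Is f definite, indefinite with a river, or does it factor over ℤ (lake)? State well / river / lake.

D = b²−4ac = 3² − 4·2·(-5) = 49
D = 7² is a perfect square ⇒ form factors over ℤ ⇒ lakes

lake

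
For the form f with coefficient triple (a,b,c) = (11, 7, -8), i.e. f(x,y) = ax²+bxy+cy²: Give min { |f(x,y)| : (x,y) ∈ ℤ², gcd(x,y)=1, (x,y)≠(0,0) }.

river: ρ → (-8,9,10)
river: ρ → (10,11,-7)
river: ρ → (-7,17,4)
river: ρ → (4,15,-11)
river: ρ → (-11,7,8)
river: ρ → (8,9,-10)
river: ρ → (-10,11,7)
river: ρ → (7,17,-4)
river: ρ → (-4,15,11)
river: ρ → (11,7,-8)
closes: descent 0, river 10
min |a| on river = 4

4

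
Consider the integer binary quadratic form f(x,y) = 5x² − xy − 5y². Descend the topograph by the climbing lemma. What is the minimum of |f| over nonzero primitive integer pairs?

descent: ρ → (-5,1,5)  [lands on river]
river: ρ → (5,9,-1)
river: ρ → (-1,9,5)
river: ρ → (5,1,-5)
river: ρ → (-5,9,1)
river: ρ → (1,9,-5)
closes: descent 1, river 6
min |a| on river = 1

1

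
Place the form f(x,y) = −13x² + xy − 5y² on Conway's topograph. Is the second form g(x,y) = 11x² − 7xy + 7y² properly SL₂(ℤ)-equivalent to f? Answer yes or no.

D₁ = -259, D₂ = -259
f is negative-definite; reduce −f:
−f: flip: (13,-1,5)→(5,1,13)
−f: reduced (well bottom): (5,1,13) with a≤c, −a<b≤a
flip sign back: reduced form of f is (-5,-1,-13)
g: flip: (11,-7,7)→(7,7,11)
g: reduced (well bottom): (7,7,11) with a≤c, −a<b≤a
reduced forms (-5, -1, -13) vs (7, 7, 11) ⇒ inequivalent

no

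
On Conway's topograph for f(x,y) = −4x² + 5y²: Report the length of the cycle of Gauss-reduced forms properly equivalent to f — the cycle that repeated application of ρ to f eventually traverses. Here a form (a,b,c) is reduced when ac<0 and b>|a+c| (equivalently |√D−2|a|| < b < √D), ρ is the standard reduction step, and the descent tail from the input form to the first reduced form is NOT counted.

D = 80, ⌊√D⌋ = 8
descent: ρ → (5,0,-4)
descent: ρ → (-4,8,1)  [lands on river]
river: ρ → (1,8,-4)
ρ-cycle length = 2 (tail of 2 descent steps not counted)

2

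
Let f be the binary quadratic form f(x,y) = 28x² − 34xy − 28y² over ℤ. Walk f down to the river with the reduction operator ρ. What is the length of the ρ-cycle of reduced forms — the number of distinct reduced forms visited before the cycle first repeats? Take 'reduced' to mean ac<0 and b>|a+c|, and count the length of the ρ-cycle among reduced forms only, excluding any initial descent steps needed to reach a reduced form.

D = 4292, ⌊√D⌋ = 65
descent: ρ → (-28,34,28)  [lands on river]
river: ρ → (28,22,-34)
river: ρ → (-34,46,16)
river: ρ → (16,50,-28)
river: ρ → (-28,62,4)
river: ρ → (4,58,-58)
river: ρ → (-58,58,4)
river: ρ → (4,62,-28)
river: ρ → (-28,50,16)
river: ρ → (16,46,-34)
river: ρ → (-34,22,28)
river: ρ → (28,34,-28)
river: ρ → (-28,22,34)
river: ρ → (34,46,-16)
river: ρ → (-16,50,28)
river: ρ → (28,62,-4)
river: ρ → (-4,58,58)
river: ρ → (58,58,-4)
river: ρ → (-4,62,28)
river: ρ → (28,50,-16)
river: ρ → (-16,46,34)
river: ρ → (34,22,-28)
ρ-cycle length = 22 (tail of 1 descent step not counted)

22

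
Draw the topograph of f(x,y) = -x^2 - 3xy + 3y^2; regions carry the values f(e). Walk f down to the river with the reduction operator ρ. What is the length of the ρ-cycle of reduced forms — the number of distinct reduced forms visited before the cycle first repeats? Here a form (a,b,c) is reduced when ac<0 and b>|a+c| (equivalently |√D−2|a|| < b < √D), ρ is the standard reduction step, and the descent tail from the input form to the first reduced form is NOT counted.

D = 21, ⌊√D⌋ = 4
descent: ρ → (3,3,-1)  [lands on river]
river: ρ → (-1,3,3)
ρ-cycle length = 2 (tail of 1 descent step not counted)

2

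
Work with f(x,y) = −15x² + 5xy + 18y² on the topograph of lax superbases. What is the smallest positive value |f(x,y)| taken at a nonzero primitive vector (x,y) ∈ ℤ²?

river: ρ → (18,31,-2)
river: ρ → (-2,33,2)
river: ρ → (2,31,-18)
river: ρ → (-18,5,15)
river: ρ → (15,25,-8)
river: ρ → (-8,23,18)
river: ρ → (18,13,-13)
river: ρ → (-13,13,18)
river: ρ → (18,23,-8)
river: ρ → (-8,25,15)
river: ρ → (15,5,-18)
river: ρ → (-18,31,2)
river: ρ → (2,33,-2)
river: ρ → (-2,31,18)
river: ρ → (18,5,-15)
river: ρ → (-15,25,8)
river: ρ → (8,23,-18)
river: ρ → (-18,13,13)
river: ρ → (13,13,-18)
river: ρ → (-18,23,8)
river: ρ → (8,25,-15)
river: ρ → (-15,5,18)
closes: descent 0, river 22
min |a| on river = 2

2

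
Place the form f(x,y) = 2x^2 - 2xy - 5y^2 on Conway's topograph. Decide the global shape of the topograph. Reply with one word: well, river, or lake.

D = b²−4ac = (-2)² − 4·2·(-5) = 44
D > 0 non-square ⇒ indefinite ⇒ periodic river

river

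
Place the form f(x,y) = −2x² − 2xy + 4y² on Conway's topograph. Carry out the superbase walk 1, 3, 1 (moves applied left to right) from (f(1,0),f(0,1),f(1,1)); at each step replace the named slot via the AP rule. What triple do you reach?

start (-2,4,0) = (f(1,0),f(0,1),f(1,1))
replace slot 1: 2·(4+0) − (-2) = 10 → (10,4,0)
replace slot 3: 2·(10+4) − 0 = 28 → (10,4,28)
replace slot 1: 2·(4+28) − 10 = 54 → (54,4,28)

54,4,28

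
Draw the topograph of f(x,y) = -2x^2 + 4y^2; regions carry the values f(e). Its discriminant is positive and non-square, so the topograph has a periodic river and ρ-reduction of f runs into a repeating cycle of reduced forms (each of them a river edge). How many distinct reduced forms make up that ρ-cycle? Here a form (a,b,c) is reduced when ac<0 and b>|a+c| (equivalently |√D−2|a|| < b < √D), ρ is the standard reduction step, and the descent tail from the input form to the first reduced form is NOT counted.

D = 32, ⌊√D⌋ = 5
descent: ρ → (4,0,-2)
descent: ρ → (-2,4,2)  [lands on river]
river: ρ → (2,4,-2)
ρ-cycle length = 2 (tail of 2 descent steps not counted)

2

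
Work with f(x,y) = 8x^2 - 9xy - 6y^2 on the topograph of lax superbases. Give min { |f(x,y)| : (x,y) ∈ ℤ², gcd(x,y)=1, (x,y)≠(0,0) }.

descent: ρ → (-6,9,8)  [lands on river]
river: ρ → (8,7,-7)
river: ρ → (-7,7,8)
river: ρ → (8,9,-6)
river: ρ → (-6,15,2)
river: ρ → (2,13,-13)
river: ρ → (-13,13,2)
river: ρ → (2,15,-6)
closes: descent 1, river 8
min |a| on river = 2

2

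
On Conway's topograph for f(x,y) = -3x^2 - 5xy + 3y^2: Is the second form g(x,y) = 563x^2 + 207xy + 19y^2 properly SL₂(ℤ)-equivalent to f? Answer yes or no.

D₁ = 61, D₂ = 61
river cycle of f (length 6): (3, 5, -3), (-3, 7, 1), (1, 7, -3), (-3, 5, 3), (3, 7, -1), (-1, 7, 3)
river cycle of g (length 6): (3, 5, -3), (-3, 7, 1), (1, 7, -3), (-3, 5, 3), (3, 7, -1), (-1, 7, 3)
cycles coincide ⇒ equivalent

yes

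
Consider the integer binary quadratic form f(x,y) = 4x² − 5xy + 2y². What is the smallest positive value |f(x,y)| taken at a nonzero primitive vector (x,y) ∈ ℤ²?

translate: b→3 (≡-5 mod 8), so (4,-5,2)→(4,3,1)
flip: (4,3,1)→(1,-3,4)
translate: b→1 (≡-3 mod 2), so (1,-3,4)→(1,1,2)
reduced (well bottom): (1,1,2) with a≤c, −a<b≤a
well minimum = a = 1

1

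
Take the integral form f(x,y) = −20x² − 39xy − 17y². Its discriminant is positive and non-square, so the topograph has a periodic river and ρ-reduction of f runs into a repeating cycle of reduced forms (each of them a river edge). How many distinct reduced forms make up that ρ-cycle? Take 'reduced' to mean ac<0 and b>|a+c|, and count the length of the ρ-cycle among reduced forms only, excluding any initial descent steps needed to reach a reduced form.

D = 161, ⌊√D⌋ = 12
descent: ρ → (-17,5,2)
descent: ρ → (2,11,-5)  [lands on river]
river: ρ → (-5,9,4)
river: ρ → (4,7,-7)
river: ρ → (-7,7,4)
river: ρ → (4,9,-5)
river: ρ → (-5,11,2)
river: ρ → (2,9,-10)
river: ρ → (-10,11,1)
river: ρ → (1,11,-10)
river: ρ → (-10,9,2)
ρ-cycle length = 10 (tail of 2 descent steps not counted)

10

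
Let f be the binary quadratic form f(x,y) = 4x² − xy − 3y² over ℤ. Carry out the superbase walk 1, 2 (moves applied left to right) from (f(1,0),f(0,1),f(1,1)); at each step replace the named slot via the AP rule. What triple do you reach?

start (4,-3,0) = (f(1,0),f(0,1),f(1,1))
replace slot 1: 2·((-3)+0) − 4 = -10 → (-10,-3,0)
replace slot 2: 2·((-10)+0) − (-3) = -17 → (-10,-17,0)

-10,-17,0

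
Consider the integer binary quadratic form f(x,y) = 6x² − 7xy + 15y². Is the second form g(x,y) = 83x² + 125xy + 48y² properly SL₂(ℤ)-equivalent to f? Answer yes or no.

D₁ = -311, D₂ = -311
f: translate: b→5 (≡-7 mod 12), so (6,-7,15)→(6,5,14)
f: reduced (well bottom): (6,5,14) with a≤c, −a<b≤a
g: translate: b→-41 (≡125 mod 166), so (83,125,48)→(83,-41,6)
g: flip: (83,-41,6)→(6,41,83)
g: translate: b→5 (≡41 mod 12), so (6,41,83)→(6,5,14)
g: reduced (well bottom): (6,5,14) with a≤c, −a<b≤a
reduced forms (6, 5, 14) vs (6, 5, 14) ⇒ equivalent

yes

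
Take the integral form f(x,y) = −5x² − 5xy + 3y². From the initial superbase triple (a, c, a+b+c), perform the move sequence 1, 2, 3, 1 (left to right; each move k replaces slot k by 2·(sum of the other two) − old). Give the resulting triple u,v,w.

start (-5,3,-7) = (f(1,0),f(0,1),f(1,1))
replace slot 1: 2·(3+(-7)) − (-5) = -3 → (-3,3,-7)
replace slot 2: 2·((-3)+(-7)) − 3 = -23 → (-3,-23,-7)
replace slot 3: 2·((-3)+(-23)) − (-7) = -45 → (-3,-23,-45)
replace slot 1: 2·((-23)+(-45)) − (-3) = -133 → (-133,-23,-45)

-133,-23,-45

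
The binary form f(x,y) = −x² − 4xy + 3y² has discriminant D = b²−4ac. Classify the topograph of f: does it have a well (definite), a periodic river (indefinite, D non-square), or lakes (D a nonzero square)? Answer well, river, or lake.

D = b²−4ac = (-4)² − 4·(-1)·3 = 28
D > 0 non-square ⇒ indefinite ⇒ periodic river

river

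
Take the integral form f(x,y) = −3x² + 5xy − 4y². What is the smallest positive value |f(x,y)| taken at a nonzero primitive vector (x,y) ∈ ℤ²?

translate: b→1 (≡-5 mod 6), so (3,-5,4)→(3,1,2)
flip: (3,1,2)→(2,-1,3)
reduced (well bottom): (2,-1,3) with a≤c, −a<b≤a
well minimum |f| = |-2| = 2 (negative-definite)

2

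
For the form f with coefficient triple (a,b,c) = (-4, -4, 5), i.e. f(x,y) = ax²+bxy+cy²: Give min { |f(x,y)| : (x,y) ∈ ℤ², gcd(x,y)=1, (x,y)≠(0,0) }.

descent: ρ → (5,4,-4)  [lands on river]
river: ρ → (-4,4,5)
river: ρ → (5,6,-3)
river: ρ → (-3,6,5)
closes: descent 1, river 4
min |a| on river = 3

3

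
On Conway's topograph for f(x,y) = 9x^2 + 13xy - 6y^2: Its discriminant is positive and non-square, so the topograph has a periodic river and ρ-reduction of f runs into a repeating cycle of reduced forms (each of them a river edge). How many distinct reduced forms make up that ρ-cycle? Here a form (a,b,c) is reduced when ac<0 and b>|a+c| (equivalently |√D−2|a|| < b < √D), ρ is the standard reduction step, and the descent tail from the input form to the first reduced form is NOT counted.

D = 385, ⌊√D⌋ = 19
river: ρ → (-6,11,11)
river: ρ → (11,11,-6)
river: ρ → (-6,13,9)
river: ρ → (9,5,-10)
river: ρ → (-10,15,4)
river: ρ → (4,17,-6)
river: ρ → (-6,19,1)
river: ρ → (1,19,-6)
river: ρ → (-6,17,4)
river: ρ → (4,15,-10)
river: ρ → (-10,5,9)
river: ρ → (9,13,-6)
ρ-cycle length = 12 (tail of 0 descent steps not counted)

12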